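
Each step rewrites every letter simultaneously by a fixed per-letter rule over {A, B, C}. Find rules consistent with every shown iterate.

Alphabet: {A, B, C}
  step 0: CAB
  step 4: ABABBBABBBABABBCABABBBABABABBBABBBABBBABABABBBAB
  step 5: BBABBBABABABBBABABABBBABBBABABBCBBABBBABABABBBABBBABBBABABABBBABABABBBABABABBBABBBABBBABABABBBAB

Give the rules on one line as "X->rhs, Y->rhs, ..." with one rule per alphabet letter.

A->BB, B->AB, C->BC

  step 4 ⇒ step 5: ABABBBABBBABABBCABABBBABABABBBABBBABBBABABABBBAB ⇒ BB·AB·BB·AB·AB·AB·BB·AB·AB·AB·BB·AB·BB·AB·AB·BC·BB·AB·BB·AB·AB·AB·BB·AB·BB·AB·BB·AB·AB·AB·BB·AB·AB·AB·BB·AB·AB·AB·BB·AB·BB·AB·BB·AB·AB·AB·BB·AB
    A ↦ BB
    B ↦ AB
    C ↦ BC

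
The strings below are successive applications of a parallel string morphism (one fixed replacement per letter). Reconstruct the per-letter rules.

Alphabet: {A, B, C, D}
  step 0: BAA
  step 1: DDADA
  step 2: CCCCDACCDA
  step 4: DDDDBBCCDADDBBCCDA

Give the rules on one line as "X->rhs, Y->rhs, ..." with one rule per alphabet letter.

A->DA, B->D, C->B, D->CC

  step 1 ⇒ step 2: DDADA ⇒ CC·CC·DA·CC·DA
    A ↦ DA
    D ↦ CC
  step 0 ⇒ step 1: BAA ⇒ D·DA·DA
    B ↦ D
    C ↦ B  (constrained at step 2)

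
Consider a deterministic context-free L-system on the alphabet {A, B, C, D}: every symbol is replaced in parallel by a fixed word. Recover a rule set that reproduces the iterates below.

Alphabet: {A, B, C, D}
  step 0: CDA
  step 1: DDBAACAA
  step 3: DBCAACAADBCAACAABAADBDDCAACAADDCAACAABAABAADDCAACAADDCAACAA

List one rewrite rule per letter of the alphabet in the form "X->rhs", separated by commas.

A->CAA, B->DB, C->DD, D->BAA

  step 0 ⇒ step 1: CDA ⇒ DD·BAA·CAA
    A ↦ CAA
    C ↦ DD
    D ↦ BAA
    B ↦ DB  (constrained at step 1)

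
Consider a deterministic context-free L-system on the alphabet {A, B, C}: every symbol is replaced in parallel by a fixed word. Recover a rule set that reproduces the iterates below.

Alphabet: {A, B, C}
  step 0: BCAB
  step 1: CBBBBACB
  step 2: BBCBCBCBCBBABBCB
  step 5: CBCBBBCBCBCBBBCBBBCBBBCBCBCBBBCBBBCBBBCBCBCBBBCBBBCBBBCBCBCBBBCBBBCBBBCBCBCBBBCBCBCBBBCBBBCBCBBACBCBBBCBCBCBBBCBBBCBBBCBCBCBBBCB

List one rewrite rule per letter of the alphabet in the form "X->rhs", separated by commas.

A->BA, B->CB, C->BB

  step 1 ⇒ step 2: CBBBBACB ⇒ BB·CB·CB·CB·CB·BA·BB·CB
    A ↦ BA
    B ↦ CB
    C ↦ BB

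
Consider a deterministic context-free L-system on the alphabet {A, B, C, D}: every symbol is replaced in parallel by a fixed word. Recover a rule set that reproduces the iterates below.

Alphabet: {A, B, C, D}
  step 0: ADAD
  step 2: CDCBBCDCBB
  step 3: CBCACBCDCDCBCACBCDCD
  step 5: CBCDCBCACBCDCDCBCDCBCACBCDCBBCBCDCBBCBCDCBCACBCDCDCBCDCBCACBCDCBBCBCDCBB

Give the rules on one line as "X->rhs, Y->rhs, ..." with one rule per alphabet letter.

  step 2 ⇒ step 3: CDCBBCDCBB ⇒ CB·CA·CB·CD·CD·CB·CA·CB·CD·CD
    B ↦ CD
    C ↦ CB
    D ↦ CA
    A ↦ B  (constrained at step 0)

A->B, B->CD, C->CB, D->CA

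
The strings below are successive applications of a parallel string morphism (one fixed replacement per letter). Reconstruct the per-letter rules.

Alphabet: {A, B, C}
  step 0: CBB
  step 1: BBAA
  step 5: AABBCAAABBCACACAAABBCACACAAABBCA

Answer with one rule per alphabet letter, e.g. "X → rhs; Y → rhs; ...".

  step 0 ⇒ step 1: CBB ⇒ BB·A·A
    B ↦ A
    C ↦ BB
    A ↦ CA  (constrained at step 1)

A->CA, B->A, C->BB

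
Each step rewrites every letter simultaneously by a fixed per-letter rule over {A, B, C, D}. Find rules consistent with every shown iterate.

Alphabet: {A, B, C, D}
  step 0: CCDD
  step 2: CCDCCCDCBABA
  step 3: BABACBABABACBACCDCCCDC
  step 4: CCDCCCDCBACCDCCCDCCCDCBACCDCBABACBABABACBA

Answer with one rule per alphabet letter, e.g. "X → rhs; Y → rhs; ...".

  step 3 ⇒ step 4: BABACBABABACBACCDCCCDC ⇒ CC·DC·CC·DC·BA·CC·DC·CC·DC·CC·DC·BA·CC·DC·BA·BA·C·BA·BA·BA·C·BA
    A ↦ DC
    B ↦ CC
    C ↦ BA
    D ↦ C

A->DC, B->CC, C->BA, D->C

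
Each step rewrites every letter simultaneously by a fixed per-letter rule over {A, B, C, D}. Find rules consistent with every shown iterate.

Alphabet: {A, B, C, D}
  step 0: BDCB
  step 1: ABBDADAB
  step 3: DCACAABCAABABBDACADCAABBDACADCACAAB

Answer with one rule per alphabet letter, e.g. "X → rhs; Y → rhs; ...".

  step 0 ⇒ step 1: BDCB ⇒ AB·BDA·D·AB
    B ↦ AB
    C ↦ D
    D ↦ BDA
    A ↦ CA  (constrained at step 1)

A->CA, B->AB, C->D, D->BDA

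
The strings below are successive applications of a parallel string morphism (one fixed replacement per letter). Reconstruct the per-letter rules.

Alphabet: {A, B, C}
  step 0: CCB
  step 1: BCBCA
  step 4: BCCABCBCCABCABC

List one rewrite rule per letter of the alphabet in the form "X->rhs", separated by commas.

A->C, B->A, C->BC

  step 0 ⇒ step 1: CCB ⇒ BC·BC·A
    B ↦ A
    C ↦ BC
    A ↦ C  (constrained at step 1)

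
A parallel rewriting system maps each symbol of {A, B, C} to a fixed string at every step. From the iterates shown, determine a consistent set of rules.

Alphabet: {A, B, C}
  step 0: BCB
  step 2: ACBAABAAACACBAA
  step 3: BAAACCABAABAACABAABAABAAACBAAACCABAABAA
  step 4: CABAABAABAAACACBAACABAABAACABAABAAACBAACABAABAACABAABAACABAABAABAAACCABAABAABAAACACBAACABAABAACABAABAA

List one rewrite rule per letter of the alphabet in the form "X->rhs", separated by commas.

A->BAA, B->CA, C->AC

  step 3 ⇒ step 4: BAAACCABAABAACABAABAABAAACBAAACCABAABAA ⇒ CA·BAA·BAA·BAA·AC·AC·BAA·CA·BAA·BAA·CA·BAA·BAA·AC·BAA·CA·BAA·BAA·CA·BAA·BAA·CA·BAA·BAA·BAA·AC·CA·BAA·BAA·BAA·AC·AC·BAA·CA·BAA·BAA·CA·BAA·BAA
    A ↦ BAA
    B ↦ CA
    C ↦ AC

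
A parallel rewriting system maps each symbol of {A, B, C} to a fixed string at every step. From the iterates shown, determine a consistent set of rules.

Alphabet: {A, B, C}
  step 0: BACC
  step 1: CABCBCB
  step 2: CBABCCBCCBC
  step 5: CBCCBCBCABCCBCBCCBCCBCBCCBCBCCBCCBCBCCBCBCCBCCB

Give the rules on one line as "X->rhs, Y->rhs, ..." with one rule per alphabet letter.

A->AB, B->C, C->CB

  step 1 ⇒ step 2: CABCBCB ⇒ CB·AB·C·CB·C·CB·C
    A ↦ AB
    B ↦ C
    C ↦ CB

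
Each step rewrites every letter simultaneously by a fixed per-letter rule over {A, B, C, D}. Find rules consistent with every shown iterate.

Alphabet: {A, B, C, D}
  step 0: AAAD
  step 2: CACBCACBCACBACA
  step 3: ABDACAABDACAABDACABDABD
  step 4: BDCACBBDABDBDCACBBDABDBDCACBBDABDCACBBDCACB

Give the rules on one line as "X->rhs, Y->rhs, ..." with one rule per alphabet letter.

  step 3 ⇒ step 4: ABDACAABDACAABDACABDABD ⇒ BD·CA·CB·BD·A·BD·BD·CA·CB·BD·A·BD·BD·CA·CB·BD·A·BD·CA·CB·BD·CA·CB
    A ↦ BD
    B ↦ CA
    C ↦ A
    D ↦ CB

A->BD, B->CA, C->A, D->CB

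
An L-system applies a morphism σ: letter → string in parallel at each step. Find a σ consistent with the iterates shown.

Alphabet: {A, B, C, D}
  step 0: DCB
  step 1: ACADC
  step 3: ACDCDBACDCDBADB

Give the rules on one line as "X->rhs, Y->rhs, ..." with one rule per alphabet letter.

A->DB, B->DC, C->A, D->AC

  step 0 ⇒ step 1: DCB ⇒ AC·A·DC
    B ↦ DC
    C ↦ A
    D ↦ AC
    A ↦ DB  (constrained at step 1)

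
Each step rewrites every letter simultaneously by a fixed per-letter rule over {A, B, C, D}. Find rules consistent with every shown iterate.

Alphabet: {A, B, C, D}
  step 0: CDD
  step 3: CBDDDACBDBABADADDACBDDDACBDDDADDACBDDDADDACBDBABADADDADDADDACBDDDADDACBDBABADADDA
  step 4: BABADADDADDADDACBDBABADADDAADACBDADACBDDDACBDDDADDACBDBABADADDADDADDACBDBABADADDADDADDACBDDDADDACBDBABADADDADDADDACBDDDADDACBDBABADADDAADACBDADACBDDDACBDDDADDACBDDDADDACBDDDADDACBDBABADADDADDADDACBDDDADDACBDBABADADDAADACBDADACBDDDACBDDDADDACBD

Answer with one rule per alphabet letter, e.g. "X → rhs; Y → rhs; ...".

A->CBD, B->ADA, C->BAB, D->DDA

  step 3 ⇒ step 4: CBDDDACBDBABADADDACBDDDACBDDDADDACBDDDADDACBDBABADADDADDADDACBDDDADDACBDBABADADDA ⇒ BAB·ADA·DDA·DDA·DDA·CBD·BAB·ADA·DDA·ADA·CBD·ADA·CBD·DDA·CBD·DDA·DDA·CBD·BAB·ADA·DDA·DDA·DDA·CBD·BAB·ADA·DDA·DDA·DDA·CBD·DDA·DDA·CBD·BAB·ADA·DDA·DDA·DDA·CBD·DDA·DDA·CBD·BAB·ADA·DDA·ADA·CBD·ADA·CBD·DDA·CBD·DDA·DDA·CBD·DDA·DDA·CBD·DDA·DDA·CBD·BAB·ADA·DDA·DDA·DDA·CBD·DDA·DDA·CBD·BAB·ADA·DDA·ADA·CBD·ADA·CBD·DDA·CBD·DDA·DDA·CBD
    A ↦ CBD
    B ↦ ADA
    C ↦ BAB
    D ↦ DDA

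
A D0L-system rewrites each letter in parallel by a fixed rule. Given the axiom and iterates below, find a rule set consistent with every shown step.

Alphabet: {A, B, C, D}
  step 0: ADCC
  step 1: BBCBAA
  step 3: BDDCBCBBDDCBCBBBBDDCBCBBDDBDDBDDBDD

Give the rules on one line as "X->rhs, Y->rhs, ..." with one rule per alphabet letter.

A->BB, B->BDD, C->A, D->CB

  step 0 ⇒ step 1: ADCC ⇒ BB·CB·A·A
    A ↦ BB
    C ↦ A
    D ↦ CB
    B ↦ BDD  (constrained at step 1)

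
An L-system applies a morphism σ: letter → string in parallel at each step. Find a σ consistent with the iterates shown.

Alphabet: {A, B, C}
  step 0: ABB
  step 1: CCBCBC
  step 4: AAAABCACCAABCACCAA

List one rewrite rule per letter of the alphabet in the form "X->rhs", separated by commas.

A->CC, B->BC, C->A

  step 0 ⇒ step 1: ABB ⇒ CC·BC·BC
    A ↦ CC
    B ↦ BC
    C ↦ A  (constrained at step 1)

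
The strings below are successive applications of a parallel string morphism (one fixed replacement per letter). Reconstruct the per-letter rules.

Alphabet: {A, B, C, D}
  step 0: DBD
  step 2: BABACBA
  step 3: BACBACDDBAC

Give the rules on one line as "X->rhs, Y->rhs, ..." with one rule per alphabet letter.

A->C, B->BA, C->DD, D->B

  step 2 ⇒ step 3: BABACBA ⇒ BA·C·BA·C·DD·BA·C
    A ↦ C
    B ↦ BA
    C ↦ DD
    D ↦ B  (constrained at step 0)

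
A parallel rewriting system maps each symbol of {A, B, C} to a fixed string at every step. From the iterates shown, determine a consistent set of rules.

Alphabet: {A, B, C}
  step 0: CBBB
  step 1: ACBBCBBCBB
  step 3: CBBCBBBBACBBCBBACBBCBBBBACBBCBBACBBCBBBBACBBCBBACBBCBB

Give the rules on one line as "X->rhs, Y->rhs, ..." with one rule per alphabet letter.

  step 0 ⇒ step 1: CBBB ⇒ A·CBB·CBB·CBB
    B ↦ CBB
    C ↦ A
    A ↦ BB  (constrained at step 1)

A->BB, B->CBB, C->A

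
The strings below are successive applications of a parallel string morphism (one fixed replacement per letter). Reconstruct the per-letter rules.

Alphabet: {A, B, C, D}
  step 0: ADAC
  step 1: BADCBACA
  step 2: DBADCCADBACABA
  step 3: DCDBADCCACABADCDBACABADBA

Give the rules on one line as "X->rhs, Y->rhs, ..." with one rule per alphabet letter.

  step 2 ⇒ step 3: DBADCCADBACABA ⇒ DC·D·BA·DC·CA·CA·BA·DC·D·BA·CA·BA·D·BA
    A ↦ BA
    B ↦ D
    C ↦ CA
    D ↦ DC

A->BA, B->D, C->CA, D->DC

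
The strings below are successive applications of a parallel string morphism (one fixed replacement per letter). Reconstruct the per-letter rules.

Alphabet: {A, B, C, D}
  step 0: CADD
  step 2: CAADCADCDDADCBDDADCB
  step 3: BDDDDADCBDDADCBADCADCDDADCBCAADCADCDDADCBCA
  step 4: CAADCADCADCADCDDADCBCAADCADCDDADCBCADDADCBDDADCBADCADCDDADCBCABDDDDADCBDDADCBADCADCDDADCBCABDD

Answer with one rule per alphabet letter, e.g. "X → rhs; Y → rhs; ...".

A->DD, B->CA, C->B, D->ADC

  step 3 ⇒ step 4: BDDDDADCBDDADCBADCADCDDADCBCAADCADCDDADCBCA ⇒ CA·ADC·ADC·ADC·ADC·DD·ADC·B·CA·ADC·ADC·DD·ADC·B·CA·DD·ADC·B·DD·ADC·B·ADC·ADC·DD·ADC·B·CA·B·DD·DD·ADC·B·DD·ADC·B·ADC·ADC·DD·ADC·B·CA·B·DD
    A ↦ DD
    B ↦ CA
    C ↦ B
    D ↦ ADC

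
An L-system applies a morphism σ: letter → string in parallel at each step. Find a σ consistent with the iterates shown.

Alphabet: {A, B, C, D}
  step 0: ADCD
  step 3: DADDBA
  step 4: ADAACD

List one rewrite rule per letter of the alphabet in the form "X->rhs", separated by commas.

A->D, B->C, C->DB, D->A

  step 3 ⇒ step 4: DADDBA ⇒ A·D·A·A·C·D
    A ↦ D
    B ↦ C
    D ↦ A
    C ↦ DB  (constrained at step 0)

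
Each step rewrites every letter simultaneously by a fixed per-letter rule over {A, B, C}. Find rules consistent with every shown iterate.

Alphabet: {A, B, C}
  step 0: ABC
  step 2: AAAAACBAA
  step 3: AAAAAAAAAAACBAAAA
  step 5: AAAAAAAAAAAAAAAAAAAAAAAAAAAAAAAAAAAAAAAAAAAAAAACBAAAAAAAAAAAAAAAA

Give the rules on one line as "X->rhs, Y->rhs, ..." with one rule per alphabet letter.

  step 2 ⇒ step 3: AAAAACBAA ⇒ AA·AA·AA·AA·AA·A·CB·AA·AA
    A ↦ AA
    B ↦ CB
    C ↦ A

A->AA, B->CB, C->A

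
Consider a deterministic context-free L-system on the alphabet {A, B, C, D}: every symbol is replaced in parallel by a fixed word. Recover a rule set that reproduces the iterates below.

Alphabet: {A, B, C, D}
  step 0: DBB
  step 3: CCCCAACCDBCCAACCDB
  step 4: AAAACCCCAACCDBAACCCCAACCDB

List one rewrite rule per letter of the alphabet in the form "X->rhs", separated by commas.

A->CC, B->CDB, C->A, D->C

  step 3 ⇒ step 4: CCCCAACCDBCCAACCDB ⇒ A·A·A·A·CC·CC·A·A·C·CDB·A·A·CC·CC·A·A·C·CDB
    A ↦ CC
    B ↦ CDB
    C ↦ A
    D ↦ C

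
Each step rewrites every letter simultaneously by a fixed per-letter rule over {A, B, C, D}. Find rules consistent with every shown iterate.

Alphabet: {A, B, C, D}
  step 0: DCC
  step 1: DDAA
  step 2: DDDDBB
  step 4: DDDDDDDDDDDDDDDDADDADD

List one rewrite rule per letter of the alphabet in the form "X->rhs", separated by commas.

  step 1 ⇒ step 2: DDAA ⇒ DD·DD·B·B
    A ↦ B
    D ↦ DD
    B ↦ CD  (constrained at step 2)
  step 0 ⇒ step 1: DCC ⇒ DD·A·A
    C ↦ A

A->B, B->CD, C->A, D->DD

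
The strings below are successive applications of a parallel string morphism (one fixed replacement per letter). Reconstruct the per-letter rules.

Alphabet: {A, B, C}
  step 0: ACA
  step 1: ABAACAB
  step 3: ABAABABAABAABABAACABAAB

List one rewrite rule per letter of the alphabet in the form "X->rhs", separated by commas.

A->AB, B->A, C->AAC

  step 0 ⇒ step 1: ACA ⇒ AB·AAC·AB
    A ↦ AB
    C ↦ AAC
    B ↦ A  (constrained at step 1)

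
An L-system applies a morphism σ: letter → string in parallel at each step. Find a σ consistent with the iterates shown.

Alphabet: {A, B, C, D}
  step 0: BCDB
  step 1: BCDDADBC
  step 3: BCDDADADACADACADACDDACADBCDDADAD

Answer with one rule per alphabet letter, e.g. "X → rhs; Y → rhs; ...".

A->AC, B->BC, C->DD, D->AD

  step 0 ⇒ step 1: BCDB ⇒ BC·DD·AD·BC
    B ↦ BC
    C ↦ DD
    D ↦ AD
    A ↦ AC  (constrained at step 1)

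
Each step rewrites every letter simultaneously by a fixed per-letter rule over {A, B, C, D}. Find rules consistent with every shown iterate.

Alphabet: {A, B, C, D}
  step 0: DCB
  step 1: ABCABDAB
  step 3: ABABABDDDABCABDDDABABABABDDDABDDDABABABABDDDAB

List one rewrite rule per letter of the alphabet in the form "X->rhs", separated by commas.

  step 0 ⇒ step 1: DCB ⇒ AB·CAB·DAB
    B ↦ DAB
    C ↦ CAB
    D ↦ AB
    A ↦ DD  (constrained at step 1)

A->DD, B->DAB, C->CAB, D->AB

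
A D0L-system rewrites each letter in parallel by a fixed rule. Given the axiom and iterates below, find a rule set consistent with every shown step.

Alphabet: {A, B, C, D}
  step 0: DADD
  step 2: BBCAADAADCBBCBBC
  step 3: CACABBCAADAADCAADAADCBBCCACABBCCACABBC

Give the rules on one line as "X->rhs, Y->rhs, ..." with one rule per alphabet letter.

  step 2 ⇒ step 3: BBCAADAADCBBCBBC ⇒ CA·CA·BBC·AAD·AAD·C·AAD·AAD·C·BBC·CA·CA·BBC·CA·CA·BBC
    A ↦ AAD
    B ↦ CA
    C ↦ BBC
    D ↦ C

A->AAD, B->CA, C->BBC, D->C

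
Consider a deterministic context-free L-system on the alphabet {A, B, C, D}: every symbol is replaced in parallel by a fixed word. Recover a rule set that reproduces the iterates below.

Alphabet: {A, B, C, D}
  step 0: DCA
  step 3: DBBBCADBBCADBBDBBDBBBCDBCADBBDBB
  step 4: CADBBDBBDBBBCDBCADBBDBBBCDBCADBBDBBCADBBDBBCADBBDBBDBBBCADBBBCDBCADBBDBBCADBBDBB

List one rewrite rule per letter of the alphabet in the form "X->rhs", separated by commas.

  step 3 ⇒ step 4: DBBBCADBBCADBBDBBDBBBCDBCADBBDBB ⇒ CA·DBB·DBB·DBB·B·CDB·CA·DBB·DBB·B·CDB·CA·DBB·DBB·CA·DBB·DBB·CA·DBB·DBB·DBB·B·CA·DBB·B·CDB·CA·DBB·DBB·CA·DBB·DBB
    A ↦ CDB
    B ↦ DBB
    C ↦ B
    D ↦ CA

A->CDB, B->DBB, C->B, D->CA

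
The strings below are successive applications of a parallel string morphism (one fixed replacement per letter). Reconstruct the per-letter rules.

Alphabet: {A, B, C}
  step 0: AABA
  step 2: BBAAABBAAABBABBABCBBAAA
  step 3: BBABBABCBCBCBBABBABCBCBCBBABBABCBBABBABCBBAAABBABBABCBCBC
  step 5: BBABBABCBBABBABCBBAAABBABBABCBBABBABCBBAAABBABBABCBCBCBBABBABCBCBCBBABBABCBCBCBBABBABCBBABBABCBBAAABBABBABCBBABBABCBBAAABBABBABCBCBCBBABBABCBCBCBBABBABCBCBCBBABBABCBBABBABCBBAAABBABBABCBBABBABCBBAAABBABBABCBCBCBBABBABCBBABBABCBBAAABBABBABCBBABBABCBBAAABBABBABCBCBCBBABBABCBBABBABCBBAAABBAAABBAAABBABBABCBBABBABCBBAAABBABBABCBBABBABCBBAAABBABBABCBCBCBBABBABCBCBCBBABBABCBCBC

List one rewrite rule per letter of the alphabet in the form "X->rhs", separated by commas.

A->BC, B->BBA, C->AA

  step 2 ⇒ step 3: BBAAABBAAABBABBABCBBAAA ⇒ BBA·BBA·BC·BC·BC·BBA·BBA·BC·BC·BC·BBA·BBA·BC·BBA·BBA·BC·BBA·AA·BBA·BBA·BC·BC·BC
    A ↦ BC
    B ↦ BBA
    C ↦ AA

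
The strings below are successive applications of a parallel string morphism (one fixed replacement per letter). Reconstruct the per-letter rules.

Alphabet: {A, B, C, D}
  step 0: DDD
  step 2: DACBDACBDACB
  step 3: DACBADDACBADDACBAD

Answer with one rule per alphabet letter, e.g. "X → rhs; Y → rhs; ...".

  step 2 ⇒ step 3: DACBDACBDACB ⇒ DA·CB·A·D·DA·CB·A·D·DA·CB·A·D
    A ↦ CB
    B ↦ D
    C ↦ A
    D ↦ DA

A->CB, B->D, C->A, D->DA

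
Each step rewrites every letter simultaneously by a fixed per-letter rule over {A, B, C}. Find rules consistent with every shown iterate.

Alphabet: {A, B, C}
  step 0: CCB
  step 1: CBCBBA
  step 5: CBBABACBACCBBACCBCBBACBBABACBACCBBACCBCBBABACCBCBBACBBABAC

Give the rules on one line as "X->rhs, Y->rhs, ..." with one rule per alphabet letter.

A->C, B->BA, C->CB

  step 0 ⇒ step 1: CCB ⇒ CB·CB·BA
    B ↦ BA
    C ↦ CB
    A ↦ C  (constrained at step 1)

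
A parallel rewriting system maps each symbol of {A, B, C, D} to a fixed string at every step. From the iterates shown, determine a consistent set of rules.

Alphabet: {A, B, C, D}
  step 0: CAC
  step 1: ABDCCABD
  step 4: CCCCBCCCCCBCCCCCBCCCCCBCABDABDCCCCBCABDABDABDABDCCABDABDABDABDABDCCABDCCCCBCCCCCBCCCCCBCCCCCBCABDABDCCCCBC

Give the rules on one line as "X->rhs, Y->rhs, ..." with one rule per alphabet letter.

A->CC, B->CC, C->ABD, D->BC

  step 0 ⇒ step 1: CAC ⇒ ABD·CC·ABD
    A ↦ CC
    C ↦ ABD
    B ↦ CC  (constrained at step 1)
    D ↦ BC  (constrained at step 1)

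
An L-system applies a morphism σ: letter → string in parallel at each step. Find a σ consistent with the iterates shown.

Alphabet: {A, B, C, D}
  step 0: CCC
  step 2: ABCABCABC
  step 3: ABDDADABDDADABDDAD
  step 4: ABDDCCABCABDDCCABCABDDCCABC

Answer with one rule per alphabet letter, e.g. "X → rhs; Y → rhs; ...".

A->AB, B->DD, C->AD, D->C

  step 3 ⇒ step 4: ABDDADABDDADABDDAD ⇒ AB·DD·C·C·AB·C·AB·DD·C·C·AB·C·AB·DD·C·C·AB·C
    A ↦ AB
    B ↦ DD
    D ↦ C
  step 2 ⇒ step 3: ABCABCABC ⇒ AB·DD·AD·AB·DD·AD·AB·DD·AD
    C ↦ AD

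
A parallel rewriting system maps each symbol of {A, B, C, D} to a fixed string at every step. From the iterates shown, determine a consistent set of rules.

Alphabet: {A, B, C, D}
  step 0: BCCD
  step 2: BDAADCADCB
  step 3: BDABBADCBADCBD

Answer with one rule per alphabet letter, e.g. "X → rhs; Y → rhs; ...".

  step 2 ⇒ step 3: BDAADCADCB ⇒ BD·A·B·B·A·DC·B·A·DC·BD
    A ↦ B
    B ↦ BD
    C ↦ DC
    D ↦ A

A->B, B->BD, C->DC, D->A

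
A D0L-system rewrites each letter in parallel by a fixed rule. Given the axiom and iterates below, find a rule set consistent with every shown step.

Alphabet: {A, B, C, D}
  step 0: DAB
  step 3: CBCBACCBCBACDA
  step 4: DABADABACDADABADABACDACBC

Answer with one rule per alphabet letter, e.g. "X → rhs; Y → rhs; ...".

  step 3 ⇒ step 4: CBCBACCBCBACDA ⇒ DA·BA·DA·BA·C·DA·DA·BA·DA·BA·C·DA·CB·C
    A ↦ C
    B ↦ BA
    C ↦ DA
    D ↦ CB

A->C, B->BA, C->DA, D->CB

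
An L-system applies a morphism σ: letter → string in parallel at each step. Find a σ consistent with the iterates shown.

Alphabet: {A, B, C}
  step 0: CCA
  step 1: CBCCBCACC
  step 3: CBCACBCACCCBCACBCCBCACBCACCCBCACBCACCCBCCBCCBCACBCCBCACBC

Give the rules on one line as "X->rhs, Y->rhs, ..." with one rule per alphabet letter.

  step 0 ⇒ step 1: CCA ⇒ CBC·CBC·ACC
    A ↦ ACC
    C ↦ CBC
    B ↦ A  (constrained at step 1)

A->ACC, B->A, C->CBC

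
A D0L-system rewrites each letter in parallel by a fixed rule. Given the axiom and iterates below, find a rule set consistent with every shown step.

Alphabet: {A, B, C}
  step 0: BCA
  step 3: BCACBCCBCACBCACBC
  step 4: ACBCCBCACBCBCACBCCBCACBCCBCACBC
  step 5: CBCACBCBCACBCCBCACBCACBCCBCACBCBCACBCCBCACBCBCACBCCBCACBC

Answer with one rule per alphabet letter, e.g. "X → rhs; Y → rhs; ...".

A->C, B->AC, C->BC

  step 4 ⇒ step 5: ACBCCBCACBCBCACBCCBCACBCCBCACBC ⇒ C·BC·AC·BC·BC·AC·BC·C·BC·AC·BC·AC·BC·C·BC·AC·BC·BC·AC·BC·C·BC·AC·BC·BC·AC·BC·C·BC·AC·BC
    A ↦ C
    B ↦ AC
    C ↦ BC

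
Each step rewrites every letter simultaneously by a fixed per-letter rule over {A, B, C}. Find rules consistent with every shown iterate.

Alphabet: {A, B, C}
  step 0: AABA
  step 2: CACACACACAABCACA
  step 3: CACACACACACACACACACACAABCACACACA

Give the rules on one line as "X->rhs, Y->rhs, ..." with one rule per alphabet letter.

A->CA, B->AB, C->CA

  step 2 ⇒ step 3: CACACACACAABCACA ⇒ CA·CA·CA·CA·CA·CA·CA·CA·CA·CA·CA·AB·CA·CA·CA·CA
    A ↦ CA
    B ↦ AB
    C ↦ CA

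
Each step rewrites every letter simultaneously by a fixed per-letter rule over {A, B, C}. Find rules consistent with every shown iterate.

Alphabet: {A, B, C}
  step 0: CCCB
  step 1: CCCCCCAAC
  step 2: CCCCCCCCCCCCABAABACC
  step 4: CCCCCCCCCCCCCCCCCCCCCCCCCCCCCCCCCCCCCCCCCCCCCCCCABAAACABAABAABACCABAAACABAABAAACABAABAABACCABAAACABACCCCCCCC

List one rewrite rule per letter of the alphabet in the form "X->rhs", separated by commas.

  step 1 ⇒ step 2: CCCCCCAAC ⇒ CC·CC·CC·CC·CC·CC·ABA·ABA·CC
    A ↦ ABA
    C ↦ CC
  step 0 ⇒ step 1: CCCB ⇒ CC·CC·CC·AAC
    B ↦ AAC

A->ABA, B->AAC, C->CC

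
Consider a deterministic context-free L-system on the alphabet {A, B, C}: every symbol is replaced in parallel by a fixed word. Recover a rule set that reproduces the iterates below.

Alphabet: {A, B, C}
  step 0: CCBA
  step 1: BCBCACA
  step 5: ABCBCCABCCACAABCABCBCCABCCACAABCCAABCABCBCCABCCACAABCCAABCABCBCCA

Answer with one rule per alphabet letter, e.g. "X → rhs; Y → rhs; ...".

A->CA, B->A, C->BC

  step 0 ⇒ step 1: CCBA ⇒ BC·BC·A·CA
    A ↦ CA
    B ↦ A
    C ↦ BC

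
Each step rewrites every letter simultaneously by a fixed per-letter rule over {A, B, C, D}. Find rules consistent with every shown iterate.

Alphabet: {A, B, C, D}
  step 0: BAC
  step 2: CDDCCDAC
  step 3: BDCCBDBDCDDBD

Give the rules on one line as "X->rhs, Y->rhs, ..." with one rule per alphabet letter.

  step 2 ⇒ step 3: CDDCCDAC ⇒ BD·C·C·BD·BD·C·DD·BD
    A ↦ DD
    C ↦ BD
    D ↦ C
    B ↦ DA  (constrained at step 0)

A->DD, B->DA, C->BD, D->C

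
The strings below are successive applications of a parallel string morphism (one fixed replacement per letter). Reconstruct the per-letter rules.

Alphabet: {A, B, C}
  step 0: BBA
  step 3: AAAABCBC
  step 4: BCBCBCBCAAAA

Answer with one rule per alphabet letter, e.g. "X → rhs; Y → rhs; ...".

A->BC, B->A, C->A

  step 3 ⇒ step 4: AAAABCBC ⇒ BC·BC·BC·BC·A·A·A·A
    A ↦ BC
    B ↦ A
    C ↦ A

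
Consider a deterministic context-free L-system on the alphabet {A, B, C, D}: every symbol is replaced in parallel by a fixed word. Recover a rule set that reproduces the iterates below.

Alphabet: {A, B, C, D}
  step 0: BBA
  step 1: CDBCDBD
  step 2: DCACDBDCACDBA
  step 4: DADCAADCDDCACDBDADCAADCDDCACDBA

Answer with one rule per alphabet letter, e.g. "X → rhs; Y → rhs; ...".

A->D, B->CDB, C->DC, D->A

  step 1 ⇒ step 2: CDBCDBD ⇒ DC·A·CDB·DC·A·CDB·A
    B ↦ CDB
    C ↦ DC
    D ↦ A
  step 0 ⇒ step 1: BBA ⇒ CDB·CDB·D
    A ↦ D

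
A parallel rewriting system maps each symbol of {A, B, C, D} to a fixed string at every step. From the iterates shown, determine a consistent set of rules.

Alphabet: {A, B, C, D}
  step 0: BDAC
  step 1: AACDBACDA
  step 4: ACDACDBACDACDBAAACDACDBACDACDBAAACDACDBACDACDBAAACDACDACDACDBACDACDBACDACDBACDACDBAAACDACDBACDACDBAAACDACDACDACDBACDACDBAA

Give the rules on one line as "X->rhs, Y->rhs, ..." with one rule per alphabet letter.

A->ACD, B->AA, C->A, D->CDB

  step 0 ⇒ step 1: BDAC ⇒ AA·CDB·ACD·A
    A ↦ ACD
    B ↦ AA
    C ↦ A
    D ↦ CDB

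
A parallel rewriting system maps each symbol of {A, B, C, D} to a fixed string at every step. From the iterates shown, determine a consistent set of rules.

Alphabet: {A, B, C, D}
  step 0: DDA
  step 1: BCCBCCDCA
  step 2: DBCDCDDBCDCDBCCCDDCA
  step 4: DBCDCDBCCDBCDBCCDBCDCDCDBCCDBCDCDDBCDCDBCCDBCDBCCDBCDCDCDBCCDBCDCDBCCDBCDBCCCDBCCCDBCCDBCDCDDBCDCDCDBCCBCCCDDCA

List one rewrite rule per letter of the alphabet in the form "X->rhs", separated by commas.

  step 1 ⇒ step 2: BCCBCCDCA ⇒ DB·CD·CD·DB·CD·CD·BCC·CD·DCA
    A ↦ DCA
    B ↦ DB
    C ↦ CD
    D ↦ BCC

A->DCA, B->DB, C->CD, D->BCC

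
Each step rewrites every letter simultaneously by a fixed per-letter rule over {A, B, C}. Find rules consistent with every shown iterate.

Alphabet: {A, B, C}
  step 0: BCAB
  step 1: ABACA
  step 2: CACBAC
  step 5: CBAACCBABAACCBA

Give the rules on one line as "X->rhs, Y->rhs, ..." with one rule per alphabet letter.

  step 1 ⇒ step 2: ABACA ⇒ C·A·C·BA·C
    A ↦ C
    B ↦ A
    C ↦ BA

A->C, B->A, C->BA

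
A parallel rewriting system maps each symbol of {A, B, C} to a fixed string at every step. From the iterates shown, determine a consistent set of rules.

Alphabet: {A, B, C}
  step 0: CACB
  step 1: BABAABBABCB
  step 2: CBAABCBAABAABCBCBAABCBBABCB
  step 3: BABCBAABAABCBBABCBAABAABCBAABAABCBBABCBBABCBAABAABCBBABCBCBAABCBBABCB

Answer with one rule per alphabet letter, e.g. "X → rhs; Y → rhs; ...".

A->AAB, B->CB, C->BAB

  step 2 ⇒ step 3: CBAABCBAABAABCBCBAABCBBABCB ⇒ BAB·CB·AAB·AAB·CB·BAB·CB·AAB·AAB·CB·AAB·AAB·CB·BAB·CB·BAB·CB·AAB·AAB·CB·BAB·CB·CB·AAB·CB·BAB·CB
    A ↦ AAB
    B ↦ CB
    C ↦ BAB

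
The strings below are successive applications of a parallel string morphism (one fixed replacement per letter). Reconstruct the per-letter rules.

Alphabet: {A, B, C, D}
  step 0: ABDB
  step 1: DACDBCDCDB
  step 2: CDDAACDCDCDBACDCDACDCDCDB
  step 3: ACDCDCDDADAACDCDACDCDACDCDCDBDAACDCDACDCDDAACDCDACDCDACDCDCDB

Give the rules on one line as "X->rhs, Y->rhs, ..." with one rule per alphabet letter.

  step 2 ⇒ step 3: CDDAACDCDCDBACDCDACDCDCDB ⇒ ACD·CD·CD·DA·DA·ACD·CD·ACD·CD·ACD·CD·CDB·DA·ACD·CD·ACD·CD·DA·ACD·CD·ACD·CD·ACD·CD·CDB
    A ↦ DA
    B ↦ CDB
    C ↦ ACD
    D ↦ CD

A->DA, B->CDB, C->ACD, D->CD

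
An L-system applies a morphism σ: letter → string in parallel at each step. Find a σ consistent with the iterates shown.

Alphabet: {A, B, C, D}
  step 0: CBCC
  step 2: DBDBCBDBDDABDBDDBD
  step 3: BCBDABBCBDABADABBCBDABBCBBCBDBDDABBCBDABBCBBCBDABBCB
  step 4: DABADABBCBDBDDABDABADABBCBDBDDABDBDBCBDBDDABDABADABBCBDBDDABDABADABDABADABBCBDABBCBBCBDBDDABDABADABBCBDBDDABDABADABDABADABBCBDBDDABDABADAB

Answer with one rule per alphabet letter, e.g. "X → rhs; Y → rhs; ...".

A->DBD, B->DAB, C->A, D->BCB

  step 3 ⇒ step 4: BCBDABBCBDABADABBCBDABBCBBCBDBDDABBCBDABBCBBCBDABBCB ⇒ DAB·A·DAB·BCB·DBD·DAB·DAB·A·DAB·BCB·DBD·DAB·DBD·BCB·DBD·DAB·DAB·A·DAB·BCB·DBD·DAB·DAB·A·DAB·DAB·A·DAB·BCB·DAB·BCB·BCB·DBD·DAB·DAB·A·DAB·BCB·DBD·DAB·DAB·A·DAB·DAB·A·DAB·BCB·DBD·DAB·DAB·A·DAB
    A ↦ DBD
    B ↦ DAB
    C ↦ A
    D ↦ BCB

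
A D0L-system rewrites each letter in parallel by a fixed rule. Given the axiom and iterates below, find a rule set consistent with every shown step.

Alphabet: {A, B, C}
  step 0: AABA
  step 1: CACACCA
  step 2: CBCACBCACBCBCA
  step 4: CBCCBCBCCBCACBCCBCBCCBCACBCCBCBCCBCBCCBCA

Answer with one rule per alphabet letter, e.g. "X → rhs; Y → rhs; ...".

A->CA, B->C, C->CB

  step 1 ⇒ step 2: CACACCA ⇒ CB·CA·CB·CA·CB·CB·CA
    A ↦ CA
    C ↦ CB
  step 0 ⇒ step 1: AABA ⇒ CA·CA·C·CA
    B ↦ C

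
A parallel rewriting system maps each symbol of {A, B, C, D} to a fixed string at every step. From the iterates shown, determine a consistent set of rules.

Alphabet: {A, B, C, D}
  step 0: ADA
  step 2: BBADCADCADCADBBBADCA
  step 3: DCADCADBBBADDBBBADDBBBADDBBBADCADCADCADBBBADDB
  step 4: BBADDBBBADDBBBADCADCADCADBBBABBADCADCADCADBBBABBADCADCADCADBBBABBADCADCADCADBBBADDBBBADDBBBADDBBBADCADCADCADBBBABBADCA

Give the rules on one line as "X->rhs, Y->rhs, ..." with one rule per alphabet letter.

A->DB, B->DCA, C->D, D->BBA

  step 3 ⇒ step 4: DCADCADBBBADDBBBADDBBBADDBBBADCADCADCADBBBADDB ⇒ BBA·D·DB·BBA·D·DB·BBA·DCA·DCA·DCA·DB·BBA·BBA·DCA·DCA·DCA·DB·BBA·BBA·DCA·DCA·DCA·DB·BBA·BBA·DCA·DCA·DCA·DB·BBA·D·DB·BBA·D·DB·BBA·D·DB·BBA·DCA·DCA·DCA·DB·BBA·BBA·DCA
    A ↦ DB
    B ↦ DCA
    C ↦ D
    D ↦ BBA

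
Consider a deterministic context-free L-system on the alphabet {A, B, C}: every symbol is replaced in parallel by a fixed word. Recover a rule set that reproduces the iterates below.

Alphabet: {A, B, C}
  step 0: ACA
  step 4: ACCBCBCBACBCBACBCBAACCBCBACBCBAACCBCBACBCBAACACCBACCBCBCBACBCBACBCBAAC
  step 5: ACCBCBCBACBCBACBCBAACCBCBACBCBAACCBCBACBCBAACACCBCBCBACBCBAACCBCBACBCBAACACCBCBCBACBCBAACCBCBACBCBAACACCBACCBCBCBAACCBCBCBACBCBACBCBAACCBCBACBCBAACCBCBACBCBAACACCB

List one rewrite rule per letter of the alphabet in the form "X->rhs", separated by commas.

  step 4 ⇒ step 5: ACCBCBCBACBCBACBCBAACCBCBACBCBAACCBCBACBCBAACACCBACCBCBCBACBCBACBCBAAC ⇒ AC·CB·CB·CBA·CB·CBA·CB·CBA·AC·CB·CBA·CB·CBA·AC·CB·CBA·CB·CBA·AC·AC·CB·CB·CBA·CB·CBA·AC·CB·CBA·CB·CBA·AC·AC·CB·CB·CBA·CB·CBA·AC·CB·CBA·CB·CBA·AC·AC·CB·AC·CB·CB·CBA·AC·CB·CB·CBA·CB·CBA·CB·CBA·AC·CB·CBA·CB·CBA·AC·CB·CBA·CB·CBA·AC·AC·CB
    A ↦ AC
    B ↦ CBA
    C ↦ CB

A->AC, B->CBA, C->CB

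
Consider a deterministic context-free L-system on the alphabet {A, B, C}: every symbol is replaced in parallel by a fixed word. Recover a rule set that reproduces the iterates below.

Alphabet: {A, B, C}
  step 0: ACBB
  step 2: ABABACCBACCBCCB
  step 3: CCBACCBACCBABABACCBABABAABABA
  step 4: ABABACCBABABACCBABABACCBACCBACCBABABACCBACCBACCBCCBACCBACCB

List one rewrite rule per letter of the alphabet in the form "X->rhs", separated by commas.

  step 3 ⇒ step 4: CCBACCBACCBABABACCBABABAABABA ⇒ AB·AB·A·CCB·AB·AB·A·CCB·AB·AB·A·CCB·A·CCB·A·CCB·AB·AB·A·CCB·A·CCB·A·CCB·CCB·A·CCB·A·CCB
    A ↦ CCB
    B ↦ A
    C ↦ AB

A->CCB, B->A, C->AB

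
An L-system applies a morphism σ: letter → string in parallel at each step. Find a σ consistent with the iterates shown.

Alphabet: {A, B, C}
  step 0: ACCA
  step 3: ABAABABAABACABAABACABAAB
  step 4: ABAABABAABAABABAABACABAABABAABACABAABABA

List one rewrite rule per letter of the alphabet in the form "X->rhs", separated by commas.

  step 3 ⇒ step 4: ABAABABAABACABAABACABAAB ⇒ AB·A·AB·AB·A·AB·A·AB·AB·A·AB·AC·AB·A·AB·AB·A·AB·AC·AB·A·AB·AB·A
    A ↦ AB
    B ↦ A
    C ↦ AC

A->AB, B->A, C->AC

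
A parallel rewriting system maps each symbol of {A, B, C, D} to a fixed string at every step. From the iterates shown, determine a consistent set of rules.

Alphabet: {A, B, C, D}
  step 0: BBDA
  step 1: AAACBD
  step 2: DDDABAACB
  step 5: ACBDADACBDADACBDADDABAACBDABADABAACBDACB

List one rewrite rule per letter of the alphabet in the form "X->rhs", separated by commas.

A->D, B->A, C->AB, D->ACB

  step 1 ⇒ step 2: AAACBD ⇒ D·D·D·AB·A·ACB
    A ↦ D
    B ↦ A
    C ↦ AB
    D ↦ ACB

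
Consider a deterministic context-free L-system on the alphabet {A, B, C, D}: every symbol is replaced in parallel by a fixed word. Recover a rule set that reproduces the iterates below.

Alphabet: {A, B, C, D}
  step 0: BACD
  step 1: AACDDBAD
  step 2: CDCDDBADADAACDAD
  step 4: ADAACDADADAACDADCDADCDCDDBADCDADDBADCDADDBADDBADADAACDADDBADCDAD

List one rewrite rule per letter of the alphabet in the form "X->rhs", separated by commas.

A->CD, B->AA, C->DB, D->AD

  step 1 ⇒ step 2: AACDDBAD ⇒ CD·CD·DB·AD·AD·AA·CD·AD
    A ↦ CD
    B ↦ AA
    C ↦ DB
    D ↦ AD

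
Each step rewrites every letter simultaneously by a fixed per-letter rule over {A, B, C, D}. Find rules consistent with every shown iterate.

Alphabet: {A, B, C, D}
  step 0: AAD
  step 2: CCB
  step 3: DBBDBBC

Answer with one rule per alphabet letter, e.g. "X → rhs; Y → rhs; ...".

A->B, B->C, C->DBB, D->A

  step 2 ⇒ step 3: CCB ⇒ DBB·DBB·C
    B ↦ C
    C ↦ DBB
    A ↦ B  (constrained at step 0)
    D ↦ A  (constrained at step 0)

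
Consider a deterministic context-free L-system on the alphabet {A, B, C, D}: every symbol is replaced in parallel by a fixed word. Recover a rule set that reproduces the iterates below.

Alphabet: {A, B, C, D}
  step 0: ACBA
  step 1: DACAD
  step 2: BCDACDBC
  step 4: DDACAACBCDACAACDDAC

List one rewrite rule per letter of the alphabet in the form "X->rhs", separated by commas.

  step 1 ⇒ step 2: DACAD ⇒ BC·D·AC·D·BC
    A ↦ D
    C ↦ AC
    D ↦ BC
  step 0 ⇒ step 1: ACBA ⇒ D·AC·A·D
    B ↦ A

A->D, B->A, C->AC, D->BC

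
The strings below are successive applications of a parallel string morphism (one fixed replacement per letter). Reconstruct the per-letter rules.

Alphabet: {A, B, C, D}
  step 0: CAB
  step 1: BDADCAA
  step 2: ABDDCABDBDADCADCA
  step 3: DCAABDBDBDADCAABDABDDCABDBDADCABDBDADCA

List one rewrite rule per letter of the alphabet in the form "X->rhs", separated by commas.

A->DCA, B->A, C->BDA, D->BD

  step 2 ⇒ step 3: ABDDCABDBDADCADCA ⇒ DCA·A·BD·BD·BDA·DCA·A·BD·A·BD·DCA·BD·BDA·DCA·BD·BDA·DCA
    A ↦ DCA
    B ↦ A
    C ↦ BDA
    D ↦ BD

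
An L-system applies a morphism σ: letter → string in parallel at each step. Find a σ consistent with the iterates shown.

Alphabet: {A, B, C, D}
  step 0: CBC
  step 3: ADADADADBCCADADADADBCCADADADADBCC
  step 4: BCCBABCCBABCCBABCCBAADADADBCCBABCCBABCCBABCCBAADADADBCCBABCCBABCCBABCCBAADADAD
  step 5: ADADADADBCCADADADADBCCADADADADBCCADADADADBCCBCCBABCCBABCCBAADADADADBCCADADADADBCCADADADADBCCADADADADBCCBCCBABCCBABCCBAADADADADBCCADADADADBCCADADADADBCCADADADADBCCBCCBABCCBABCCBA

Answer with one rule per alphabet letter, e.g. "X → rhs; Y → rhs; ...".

A->BCC, B->AD, C->AD, D->BA

  step 4 ⇒ step 5: BCCBABCCBABCCBABCCBAADADADBCCBABCCBABCCBABCCBAADADADBCCBABCCBABCCBABCCBAADADAD ⇒ AD·AD·AD·AD·BCC·AD·AD·AD·AD·BCC·AD·AD·AD·AD·BCC·AD·AD·AD·AD·BCC·BCC·BA·BCC·BA·BCC·BA·AD·AD·AD·AD·BCC·AD·AD·AD·AD·BCC·AD·AD·AD·AD·BCC·AD·AD·AD·AD·BCC·BCC·BA·BCC·BA·BCC·BA·AD·AD·AD·AD·BCC·AD·AD·AD·AD·BCC·AD·AD·AD·AD·BCC·AD·AD·AD·AD·BCC·BCC·BA·BCC·BA·BCC·BA
    A ↦ BCC
    B ↦ AD
    C ↦ AD
    D ↦ BA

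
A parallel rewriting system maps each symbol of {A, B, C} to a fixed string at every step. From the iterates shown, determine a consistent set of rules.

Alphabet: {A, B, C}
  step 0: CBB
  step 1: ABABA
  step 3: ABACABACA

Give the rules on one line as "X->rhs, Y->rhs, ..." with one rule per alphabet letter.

  step 0 ⇒ step 1: CBB ⇒ A·BA·BA
    B ↦ BA
    C ↦ A
    A ↦ C  (constrained at step 1)

A->C, B->BA, C->A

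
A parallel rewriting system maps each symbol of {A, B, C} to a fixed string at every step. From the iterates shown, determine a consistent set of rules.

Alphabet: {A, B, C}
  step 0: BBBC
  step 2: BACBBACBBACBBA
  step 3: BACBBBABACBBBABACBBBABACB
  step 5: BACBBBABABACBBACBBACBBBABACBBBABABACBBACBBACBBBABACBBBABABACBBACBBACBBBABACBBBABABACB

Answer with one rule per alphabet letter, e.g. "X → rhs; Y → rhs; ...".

A->CB, B->BA, C->B

  step 2 ⇒ step 3: BACBBACBBACBBA ⇒ BA·CB·B·BA·BA·CB·B·BA·BA·CB·B·BA·BA·CB
    A ↦ CB
    B ↦ BA
    C ↦ B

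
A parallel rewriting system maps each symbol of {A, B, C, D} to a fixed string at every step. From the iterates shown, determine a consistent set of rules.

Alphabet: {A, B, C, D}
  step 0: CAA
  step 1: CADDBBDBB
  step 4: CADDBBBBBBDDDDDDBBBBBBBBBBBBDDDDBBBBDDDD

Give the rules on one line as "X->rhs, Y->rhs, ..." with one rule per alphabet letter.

  step 0 ⇒ step 1: CAA ⇒ CAD·DBB·DBB
    A ↦ DBB
    C ↦ CAD
    B ↦ D  (constrained at step 1)
    D ↦ BB  (constrained at step 1)

A->DBB, B->D, C->CAD, D->BB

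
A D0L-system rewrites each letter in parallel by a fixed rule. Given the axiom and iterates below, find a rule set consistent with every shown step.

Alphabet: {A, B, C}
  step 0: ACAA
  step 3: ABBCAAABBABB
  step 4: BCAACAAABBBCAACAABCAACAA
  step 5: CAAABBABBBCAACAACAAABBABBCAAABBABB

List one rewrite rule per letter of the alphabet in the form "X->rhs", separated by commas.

  step 4 ⇒ step 5: BCAACAAABBBCAACAABCAACAA ⇒ CAA·A·B·B·A·B·B·B·CAA·CAA·CAA·A·B·B·A·B·B·CAA·A·B·B·A·B·B
    A ↦ B
    B ↦ CAA
    C ↦ A

A->B, B->CAA, C->A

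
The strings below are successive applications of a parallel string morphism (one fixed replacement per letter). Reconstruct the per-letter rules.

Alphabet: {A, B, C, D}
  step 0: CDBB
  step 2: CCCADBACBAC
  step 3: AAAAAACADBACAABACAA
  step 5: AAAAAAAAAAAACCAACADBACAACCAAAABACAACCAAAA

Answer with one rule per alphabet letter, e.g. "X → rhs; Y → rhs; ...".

  step 2 ⇒ step 3: CCCADBACBAC ⇒ AA·AA·AA·C·AD·BA·C·AA·BA·C·AA
    A ↦ C
    B ↦ BA
    C ↦ AA
    D ↦ AD

A->C, B->BA, C->AA, D->AD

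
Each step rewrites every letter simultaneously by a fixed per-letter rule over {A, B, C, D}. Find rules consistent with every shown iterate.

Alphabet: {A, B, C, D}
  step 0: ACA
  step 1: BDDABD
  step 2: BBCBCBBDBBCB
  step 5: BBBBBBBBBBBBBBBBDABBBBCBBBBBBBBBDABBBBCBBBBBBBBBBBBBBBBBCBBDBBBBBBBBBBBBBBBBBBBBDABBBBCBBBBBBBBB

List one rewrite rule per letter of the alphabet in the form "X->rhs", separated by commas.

  step 1 ⇒ step 2: BDDABD ⇒ BB·CB·CB·BD·BB·CB
    A ↦ BD
    B ↦ BB
    D ↦ CB
  step 0 ⇒ step 1: ACA ⇒ BD·DA·BD
    C ↦ DA

A->BD, B->BB, C->DA, D->CB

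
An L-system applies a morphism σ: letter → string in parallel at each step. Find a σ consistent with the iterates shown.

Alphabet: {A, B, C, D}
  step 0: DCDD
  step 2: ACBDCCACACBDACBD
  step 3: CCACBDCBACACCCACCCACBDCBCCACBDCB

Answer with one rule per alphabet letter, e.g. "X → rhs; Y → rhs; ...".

A->CC, B->BD, C->AC, D->CB

  step 2 ⇒ step 3: ACBDCCACACBDACBD ⇒ CC·AC·BD·CB·AC·AC·CC·AC·CC·AC·BD·CB·CC·AC·BD·CB
    A ↦ CC
    B ↦ BD
    C ↦ AC
    D ↦ CB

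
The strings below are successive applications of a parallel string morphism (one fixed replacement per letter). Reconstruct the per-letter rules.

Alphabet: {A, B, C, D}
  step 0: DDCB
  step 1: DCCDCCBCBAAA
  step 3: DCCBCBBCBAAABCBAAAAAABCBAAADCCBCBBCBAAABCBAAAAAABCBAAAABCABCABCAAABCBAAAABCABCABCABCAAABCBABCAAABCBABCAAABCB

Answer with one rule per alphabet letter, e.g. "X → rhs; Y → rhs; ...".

A->ABC, B->AAA, C->BCB, D->DCC

  step 0 ⇒ step 1: DDCB ⇒ DCC·DCC·BCB·AAA
    B ↦ AAA
    C ↦ BCB
    D ↦ DCC
    A ↦ ABC  (constrained at step 1)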